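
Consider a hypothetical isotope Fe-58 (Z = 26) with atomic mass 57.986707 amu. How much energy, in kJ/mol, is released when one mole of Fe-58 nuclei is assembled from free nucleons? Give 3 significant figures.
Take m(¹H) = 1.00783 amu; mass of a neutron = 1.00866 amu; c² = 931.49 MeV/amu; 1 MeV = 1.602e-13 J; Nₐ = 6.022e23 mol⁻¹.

4.44e+10 kJ/mol

The nucleus contains 26 protons and 58 − 26 = 32 neutrons.
Σm = 26·m(¹H) + 32·m_n = 26.20358 + 32.27712 = 58.48070 amu
The mass defect is 58.48070 − 57.986707 = 0.493993 amu.
E_B = 0.493993 × 931.49 = 460.150 MeV
Per nucleus in joules: 460.150 MeV × 1.602e-13 J/MeV = 7.3716e-11 J
Per mole: 7.3716e-11 J × 6.022e23 mol⁻¹ = 4.4392e+13 J/mol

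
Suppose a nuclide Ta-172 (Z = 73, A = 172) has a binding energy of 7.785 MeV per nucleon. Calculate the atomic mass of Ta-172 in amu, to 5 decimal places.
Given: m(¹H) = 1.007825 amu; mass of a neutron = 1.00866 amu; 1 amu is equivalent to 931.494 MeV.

Total binding energy = 172 × 7.785 = 1339.020 MeV
Mass defect = 1339.020 MeV / (931.494 MeV/amu) = 1.4374972 amu
Constituent mass = 73(1.007825) + 99(1.00866) = 173.428565 amu
Atomic mass = 173.428565 − 1.4374972 = 171.9910678 amu ≈ 171.99107 amu (to 5 decimal places)

171.99107 amu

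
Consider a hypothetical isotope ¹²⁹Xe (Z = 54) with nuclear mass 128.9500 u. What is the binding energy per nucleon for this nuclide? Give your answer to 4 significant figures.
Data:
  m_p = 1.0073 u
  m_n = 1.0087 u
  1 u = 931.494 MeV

7.919 MeV/nucleon

Σm = 54·m_p + 75·m_n = 54.3942 + 75.6525 = 130.0467 u
The mass defect is 130.0467 − 128.9500 = 1.0967 u.
Converting to energy: 1.0967 u × 931.494 MeV/u = 1021.57 MeV
Dividing by A = 129 gives 7.919 MeV per nucleon.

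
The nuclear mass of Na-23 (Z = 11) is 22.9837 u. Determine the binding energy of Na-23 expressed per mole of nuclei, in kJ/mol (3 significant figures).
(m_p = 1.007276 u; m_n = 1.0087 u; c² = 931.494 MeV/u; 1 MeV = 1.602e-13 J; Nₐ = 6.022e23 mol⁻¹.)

Z = 11, so N = A − Z = 23 − 11 = 12.
Σm = 11·m_p + 12·m_n = 11.080036 + 12.1044 = 23.184436 u
Mass defect Δm = 23.184436 − 22.9837 = 0.200736 u
Binding energy = Δm·c² = 0.200736 × 931.494 MeV/u = 186.984 MeV
Per nucleus in joules: 186.984 MeV × 1.602e-13 J/MeV = 2.9955e-11 J
Per mole: 2.9955e-11 J × 6.022e23 mol⁻¹ = 1.8039e+13 J/mol

1.80e+10 kJ/mol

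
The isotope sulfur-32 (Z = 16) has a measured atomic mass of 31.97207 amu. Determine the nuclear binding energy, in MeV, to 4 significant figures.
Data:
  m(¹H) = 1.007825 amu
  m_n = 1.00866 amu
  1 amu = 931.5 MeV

The nucleus contains 16 protons and 32 − 16 = 16 neutrons.
Mass of separated nucleons = 16(1.007825) + 16(1.00866) = 16.125200 + 16.13856 = 32.263760 amu
Δm = 32.263760 − 31.97207 = 0.291690 amu
Binding energy = Δm·c² = 0.291690 × 931.5 MeV/amu = 271.709 MeV

271.7 MeV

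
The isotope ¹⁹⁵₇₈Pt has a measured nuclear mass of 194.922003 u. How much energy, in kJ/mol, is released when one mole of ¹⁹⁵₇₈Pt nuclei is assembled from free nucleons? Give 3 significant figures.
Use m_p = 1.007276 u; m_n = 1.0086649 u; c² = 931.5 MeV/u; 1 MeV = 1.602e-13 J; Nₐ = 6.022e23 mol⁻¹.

The nucleus contains 78 protons and 195 − 78 = 117 neutrons.
Total constituent mass: 78 × 1.007276 + 117 × 1.0086649 = 196.5813213 u
Mass defect Δm = 196.5813213 − 194.922003 = 1.6593183 u
Binding energy = Δm·c² = 1.6593183 × 931.5 MeV/u = 1545.65 MeV
Per nucleus in joules: 1545.65 MeV × 1.602e-13 J/MeV = 2.4761e-10 J
Per mole: 2.4761e-10 J × 6.022e23 mol⁻¹ = 1.4911e+14 J/mol

1.49e+11 kJ/mol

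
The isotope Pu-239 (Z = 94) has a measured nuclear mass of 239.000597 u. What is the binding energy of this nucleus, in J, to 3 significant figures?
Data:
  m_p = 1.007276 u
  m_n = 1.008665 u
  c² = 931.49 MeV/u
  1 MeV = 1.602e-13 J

The nucleus contains 94 protons and 239 − 94 = 145 neutrons.
Σm = 94·m_p + 145·m_n = 94.683944 + 146.256425 = 240.940369 u
The mass defect is 240.940369 − 239.000597 = 1.939772 u.
E_B = 1.939772 × 931.49 = 1806.88 MeV
In joules: 1806.88 MeV × 1.602e-13 J/MeV = 2.8946e-10 J

2.89e-10 J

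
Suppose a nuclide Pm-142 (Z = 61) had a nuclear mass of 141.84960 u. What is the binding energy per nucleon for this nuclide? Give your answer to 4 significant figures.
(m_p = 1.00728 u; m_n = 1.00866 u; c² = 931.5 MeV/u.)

Mass of separated nucleons = 61(1.00728) + 81(1.00866) = 61.44408 + 81.70146 = 143.14554 u
The mass defect is 143.14554 − 141.84960 = 1.29594 u.
Binding energy = Δm·c² = 1.29594 × 931.5 MeV/u = 1207.17 MeV
BE/A = 1207.17 MeV / 142 = 8.501 MeV/nucleon

8.501 MeV/nucleon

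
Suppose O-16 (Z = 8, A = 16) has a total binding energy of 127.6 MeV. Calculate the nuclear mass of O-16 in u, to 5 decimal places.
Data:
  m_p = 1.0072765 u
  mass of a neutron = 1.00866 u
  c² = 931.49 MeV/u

15.99051 u

Mass defect = 127.6 MeV / (931.49 MeV/u) = 0.1369848 u
Constituent mass = 8(1.0072765) + 8(1.00866) = 16.1274920 u
Nuclear mass = 16.1274920 − 0.1369848 = 15.9905072 u ≈ 15.99051 u (to 5 decimal places)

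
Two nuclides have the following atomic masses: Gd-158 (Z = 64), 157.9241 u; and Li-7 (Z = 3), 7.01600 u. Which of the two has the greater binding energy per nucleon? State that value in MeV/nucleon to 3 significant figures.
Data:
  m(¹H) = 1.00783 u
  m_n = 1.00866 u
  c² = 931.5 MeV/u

Gd-158: Σm = 64(1.00783) + 94(1.00866) = 159.31516 u; Δm = 1.39106 u; E_B = 1295.8 MeV; E_B/A = 8.201 MeV
Li-7: Σm = 3(1.00783) + 4(1.00866) = 7.05813 u; Δm = 0.04213 u; E_B = 39.244 MeV; E_B/A = 5.606 MeV
Gd-158 has the higher binding energy per nucleon, so it is the more tightly bound nucleus.

Gd-158; 8.20 MeV/nucleon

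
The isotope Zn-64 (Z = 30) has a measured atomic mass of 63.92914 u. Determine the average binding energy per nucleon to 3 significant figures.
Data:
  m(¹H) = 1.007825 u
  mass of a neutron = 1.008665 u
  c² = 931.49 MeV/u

8.74 MeV/nucleon

Mass of separated nucleons = 30(1.007825) + 34(1.008665) = 30.234750 + 34.294610 = 64.529360 u
Δm = 64.529360 − 63.92914 = 0.600220 u
E_B = 0.600220 × 931.49 = 559.099 MeV
BE/A = 559.099 MeV / 64 = 8.736 MeV/nucleon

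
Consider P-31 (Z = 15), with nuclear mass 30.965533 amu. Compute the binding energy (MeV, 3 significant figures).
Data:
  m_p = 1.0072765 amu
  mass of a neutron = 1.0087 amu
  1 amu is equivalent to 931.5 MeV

With 15 protons and 16 neutrons (A = 31):
Mass of separated nucleons = 15(1.0072765) + 16(1.0087) = 15.1091475 + 16.1392 = 31.2483475 amu
Δm = 31.2483475 − 30.965533 = 0.2828145 amu
Binding energy = Δm·c² = 0.2828145 × 931.5 MeV/amu = 263.442 MeV

263 MeV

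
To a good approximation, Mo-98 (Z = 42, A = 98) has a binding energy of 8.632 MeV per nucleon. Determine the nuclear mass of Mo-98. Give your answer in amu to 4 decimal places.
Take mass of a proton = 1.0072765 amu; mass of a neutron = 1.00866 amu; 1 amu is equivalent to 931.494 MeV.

97.8824 amu

Total binding energy = 98 × 8.632 = 845.936 MeV
Mass defect = 845.936 MeV / (931.494 MeV/amu) = 0.908150 amu
Constituent mass = 42(1.0072765) + 56(1.00866) = 98.7905730 amu
Nuclear mass = 98.7905730 − 0.908150 = 97.8824230 amu ≈ 97.8824 amu (to 4 decimal places)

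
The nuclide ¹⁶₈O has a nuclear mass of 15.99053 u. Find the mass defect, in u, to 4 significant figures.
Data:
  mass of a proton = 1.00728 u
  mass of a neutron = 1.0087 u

0.1373 u

Σm = 8·m_p + 8·m_n = 8.05824 + 8.0696 = 16.12784 u
Mass defect Δm = 16.12784 − 15.99053 = 0.13731 u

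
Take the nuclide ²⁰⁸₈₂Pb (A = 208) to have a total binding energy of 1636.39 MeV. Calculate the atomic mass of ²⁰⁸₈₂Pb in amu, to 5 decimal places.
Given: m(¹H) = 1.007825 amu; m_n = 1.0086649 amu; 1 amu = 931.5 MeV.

207.97670 amu

Mass defect = 1636.39 MeV / (931.5 MeV/amu) = 1.7567257 amu
Constituent mass = 82(1.007825) + 126(1.0086649) = 209.7334274 amu
Atomic mass = 209.7334274 − 1.7567257 = 207.9767017 amu ≈ 207.97670 amu (to 5 decimal places)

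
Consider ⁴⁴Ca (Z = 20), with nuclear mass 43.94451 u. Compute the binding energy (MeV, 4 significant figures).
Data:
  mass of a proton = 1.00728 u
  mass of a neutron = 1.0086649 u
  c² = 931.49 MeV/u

With 20 protons and 24 neutrons (A = 44):
Mass of separated nucleons = 20(1.00728) + 24(1.0086649) = 20.14560 + 24.2079576 = 44.3535576 u
The mass defect is 44.3535576 − 43.94451 = 0.4090476 u.
Binding energy = Δm·c² = 0.4090476 × 931.49 MeV/u = 381.024 MeV

381.0 MeV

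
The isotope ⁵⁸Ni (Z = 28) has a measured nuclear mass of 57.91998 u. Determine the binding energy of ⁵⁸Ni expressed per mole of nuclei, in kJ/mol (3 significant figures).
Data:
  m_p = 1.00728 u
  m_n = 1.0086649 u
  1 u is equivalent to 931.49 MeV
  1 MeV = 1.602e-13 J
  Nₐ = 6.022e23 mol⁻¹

4.89e+10 kJ/mol

With 28 protons and 30 neutrons (A = 58):
Σm = 28·m_p + 30·m_n = 28.20384 + 30.2599470 = 58.4637870 u
The mass defect is 58.4637870 − 57.91998 = 0.5438070 u.
E_B = 0.5438070 × 931.49 = 506.551 MeV
Per nucleus in joules: 506.551 MeV × 1.602e-13 J/MeV = 8.1149e-11 J
Per mole: 8.1149e-11 J × 6.022e23 mol⁻¹ = 4.8868e+13 J/mol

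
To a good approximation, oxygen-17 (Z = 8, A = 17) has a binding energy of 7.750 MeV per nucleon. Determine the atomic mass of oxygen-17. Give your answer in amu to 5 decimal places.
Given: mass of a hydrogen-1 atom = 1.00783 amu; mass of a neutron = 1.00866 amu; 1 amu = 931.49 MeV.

16.99914 amu

Total binding energy = 17 × 7.750 = 131.750 MeV
Mass defect = 131.750 MeV / (931.49 MeV/amu) = 0.1414401 amu
Constituent mass = 8(1.00783) + 9(1.00866) = 17.14058 amu
Atomic mass = 17.14058 − 0.1414401 = 16.9991399 amu ≈ 16.99914 amu (to 5 decimal places)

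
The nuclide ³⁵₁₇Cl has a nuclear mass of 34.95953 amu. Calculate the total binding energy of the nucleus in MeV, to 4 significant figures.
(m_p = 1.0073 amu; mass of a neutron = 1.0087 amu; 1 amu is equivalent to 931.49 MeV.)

299.2 MeV

Mass of separated nucleons = 17(1.0073) + 18(1.0087) = 17.1241 + 18.1566 = 35.2807 amu
Δm = 35.2807 − 34.95953 = 0.32117 amu
Binding energy = Δm·c² = 0.32117 × 931.49 MeV/amu = 299.167 MeV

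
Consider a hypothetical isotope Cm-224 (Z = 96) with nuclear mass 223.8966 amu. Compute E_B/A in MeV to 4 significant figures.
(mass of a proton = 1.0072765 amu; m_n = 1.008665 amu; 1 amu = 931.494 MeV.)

7.947 MeV/nucleon

The nucleus contains 96 protons and 224 − 96 = 128 neutrons.
Mass of separated nucleons = 96(1.0072765) + 128(1.008665) = 96.6985440 + 129.109120 = 225.8076640 amu
Δm = 225.8076640 − 223.8966 = 1.9110640 amu
E_B = 1.9110640 × 931.494 = 1780.14 MeV
Per nucleon: 1780.14 / 224 = 7.947 MeV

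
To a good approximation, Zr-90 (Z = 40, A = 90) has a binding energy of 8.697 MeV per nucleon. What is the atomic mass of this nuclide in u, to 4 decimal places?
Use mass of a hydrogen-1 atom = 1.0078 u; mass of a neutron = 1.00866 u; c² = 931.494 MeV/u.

89.9047 u

Total binding energy = 90 × 8.697 = 782.730 MeV
Mass defect = 782.730 MeV / (931.494 MeV/u) = 0.840295 u
Constituent mass = 40(1.0078) + 50(1.00866) = 90.74500 u
Atomic mass = 90.74500 − 0.840295 = 89.904705 u ≈ 89.9047 u (to 4 decimal places)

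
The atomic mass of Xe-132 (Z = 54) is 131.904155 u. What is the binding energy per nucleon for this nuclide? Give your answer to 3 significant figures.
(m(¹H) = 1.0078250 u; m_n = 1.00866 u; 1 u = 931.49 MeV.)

8.42 MeV/nucleon

With 54 protons and 78 neutrons (A = 132):
Total constituent mass: 54 × 1.0078250 + 78 × 1.00866 = 133.0980300 u
The mass defect is 133.0980300 − 131.904155 = 1.1938750 u.
Converting to energy: 1.1938750 u × 931.49 MeV/u = 1112.083 MeV
BE/A = 1112.083 MeV / 132 = 8.4249 MeV/nucleon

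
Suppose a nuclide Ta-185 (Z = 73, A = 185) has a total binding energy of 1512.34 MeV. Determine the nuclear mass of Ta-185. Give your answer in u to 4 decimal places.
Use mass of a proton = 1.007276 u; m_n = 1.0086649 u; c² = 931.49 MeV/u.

184.8780 u

Mass defect = 1512.34 MeV / (931.49 MeV/u) = 1.623571 u
Constituent mass = 73(1.007276) + 112(1.0086649) = 186.5016168 u
Nuclear mass = 186.5016168 − 1.623571 = 184.8780458 u ≈ 184.8780 u (to 4 decimal places)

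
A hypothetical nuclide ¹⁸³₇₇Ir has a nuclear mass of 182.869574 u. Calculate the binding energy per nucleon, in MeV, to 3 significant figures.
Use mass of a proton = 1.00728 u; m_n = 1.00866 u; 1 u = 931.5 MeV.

8.19 MeV/nucleon

Z = 77, so N = A − Z = 183 − 77 = 106.
Σm = 77·m_p + 106·m_n = 77.56056 + 106.91796 = 184.47852 u
Mass defect Δm = 184.47852 − 182.869574 = 1.608946 u
E_B = 1.608946 × 931.5 = 1498.73 MeV
Dividing by A = 183 gives 8.190 MeV per nucleon.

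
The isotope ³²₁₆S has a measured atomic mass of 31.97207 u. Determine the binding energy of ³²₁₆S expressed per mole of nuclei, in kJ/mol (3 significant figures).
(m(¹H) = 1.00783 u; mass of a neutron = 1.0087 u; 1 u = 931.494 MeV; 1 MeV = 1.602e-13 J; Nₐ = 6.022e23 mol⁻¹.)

2.63e+10 kJ/mol

With 16 protons and 16 neutrons (A = 32):
Mass of separated nucleons = 16(1.00783) + 16(1.0087) = 16.12528 + 16.1392 = 32.26448 u
The mass defect is 32.26448 − 31.97207 = 0.29241 u.
Binding energy = Δm·c² = 0.29241 × 931.494 MeV/u = 272.378 MeV
Per nucleus in joules: 272.378 MeV × 1.602e-13 J/MeV = 4.3635e-11 J
Per mole: 4.3635e-11 J × 6.022e23 mol⁻¹ = 2.6277e+13 J/mol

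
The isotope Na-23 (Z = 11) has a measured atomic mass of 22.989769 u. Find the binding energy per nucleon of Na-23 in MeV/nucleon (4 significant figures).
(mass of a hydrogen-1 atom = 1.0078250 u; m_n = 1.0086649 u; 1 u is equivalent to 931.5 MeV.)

8.112 MeV/nucleon

The nucleus contains 11 protons and 23 − 11 = 12 neutrons.
Total constituent mass: 11 × 1.0078250 + 12 × 1.0086649 = 23.1900538 u
The mass defect is 23.1900538 − 22.989769 = 0.2002848 u.
Binding energy = Δm·c² = 0.2002848 × 931.5 MeV/u = 186.565 MeV
BE/A = 186.565 MeV / 23 = 8.112 MeV/nucleon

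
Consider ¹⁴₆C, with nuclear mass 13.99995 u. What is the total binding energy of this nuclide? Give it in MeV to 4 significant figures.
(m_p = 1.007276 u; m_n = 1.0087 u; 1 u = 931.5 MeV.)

Z = 6, so N = A − Z = 14 − 6 = 8.
Mass of separated nucleons = 6(1.007276) + 8(1.0087) = 6.043656 + 8.0696 = 14.113256 u
The mass defect is 14.113256 − 13.99995 = 0.113306 u.
Binding energy = Δm·c² = 0.113306 × 931.5 MeV/u = 105.545 MeV

105.5 MeV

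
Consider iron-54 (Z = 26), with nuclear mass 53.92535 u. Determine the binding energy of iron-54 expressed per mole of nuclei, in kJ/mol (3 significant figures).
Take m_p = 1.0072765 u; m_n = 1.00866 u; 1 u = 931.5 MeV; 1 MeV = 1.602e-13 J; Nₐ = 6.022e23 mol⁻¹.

The nucleus contains 26 protons and 54 − 26 = 28 neutrons.
Σm = 26·m_p + 28·m_n = 26.1891890 + 28.24248 = 54.4316690 u
Δm = 54.4316690 − 53.92535 = 0.5063190 u
E_B = 0.5063190 × 931.5 = 471.636 MeV
Per nucleus in joules: 471.636 MeV × 1.602e-13 J/MeV = 7.5556e-11 J
Per mole: 7.5556e-11 J × 6.022e23 mol⁻¹ = 4.5500e+13 J/mol

4.55e+10 kJ/mol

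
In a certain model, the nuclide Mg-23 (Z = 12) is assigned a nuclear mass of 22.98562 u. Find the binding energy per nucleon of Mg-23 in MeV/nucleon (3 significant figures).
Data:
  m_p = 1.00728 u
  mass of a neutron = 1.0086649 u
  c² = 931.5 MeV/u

7.98 MeV/nucleon

With 12 protons and 11 neutrons (A = 23):
Mass of separated nucleons = 12(1.00728) + 11(1.0086649) = 12.08736 + 11.0953139 = 23.1826739 u
Mass defect Δm = 23.1826739 − 22.98562 = 0.1970539 u
E_B = 0.1970539 × 931.5 = 183.556 MeV
BE/A = 183.556 MeV / 23 = 7.981 MeV/nucleon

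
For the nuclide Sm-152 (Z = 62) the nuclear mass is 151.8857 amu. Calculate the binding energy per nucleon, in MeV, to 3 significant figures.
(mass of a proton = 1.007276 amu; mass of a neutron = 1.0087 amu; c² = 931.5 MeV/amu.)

8.26 MeV/nucleon

The nucleus contains 62 protons and 152 − 62 = 90 neutrons.
Mass of separated nucleons = 62(1.007276) + 90(1.0087) = 62.451112 + 90.7830 = 153.234112 amu
The mass defect is 153.234112 − 151.8857 = 1.348412 amu.
E_B = 1.348412 × 931.5 = 1256.05 MeV
Dividing by A = 152 gives 8.263 MeV per nucleon.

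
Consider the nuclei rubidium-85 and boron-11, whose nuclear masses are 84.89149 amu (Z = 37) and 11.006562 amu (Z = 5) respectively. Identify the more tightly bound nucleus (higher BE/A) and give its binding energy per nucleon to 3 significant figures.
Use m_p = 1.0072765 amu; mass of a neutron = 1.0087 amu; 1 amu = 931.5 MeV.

rubidium-85: Σm = 37(1.0072765) + 48(1.0087) = 85.6868305 amu; Δm = 0.7953405 amu; E_B = 740.86 MeV; E_B/A = 8.716 MeV
boron-11: Σm = 5(1.0072765) + 6(1.0087) = 11.0885825 amu; Δm = 0.0820205 amu; E_B = 76.402 MeV; E_B/A = 6.946 MeV
rubidium-85 has the higher binding energy per nucleon, so it is the more tightly bound nucleus.

rubidium-85; 8.72 MeV/nucleon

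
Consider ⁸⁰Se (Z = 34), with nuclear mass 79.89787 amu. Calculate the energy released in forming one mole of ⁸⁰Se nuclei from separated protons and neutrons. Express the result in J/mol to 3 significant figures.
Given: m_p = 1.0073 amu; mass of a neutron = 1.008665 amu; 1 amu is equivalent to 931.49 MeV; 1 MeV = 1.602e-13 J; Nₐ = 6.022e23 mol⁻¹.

Mass of separated nucleons = 34(1.0073) + 46(1.008665) = 34.2482 + 46.398590 = 80.646790 amu
Δm = 80.646790 − 79.89787 = 0.748920 amu
Converting to energy: 0.748920 amu × 931.49 MeV/amu = 697.611 MeV
Per nucleus in joules: 697.611 MeV × 1.602e-13 J/MeV = 1.1176e-10 J
Per mole: 1.1176e-10 J × 6.022e23 mol⁻¹ = 6.7302e+13 J/mol

6.73e+13 J/mol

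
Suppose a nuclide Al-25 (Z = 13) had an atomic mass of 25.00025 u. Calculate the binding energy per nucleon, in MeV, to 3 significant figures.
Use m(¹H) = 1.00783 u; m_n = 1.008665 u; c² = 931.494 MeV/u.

7.66 MeV/nucleon

Z = 13, so N = A − Z = 25 − 13 = 12.
Σm = 13·m(¹H) + 12·m_n = 13.10179 + 12.103980 = 25.205770 u
The mass defect is 25.205770 − 25.00025 = 0.205520 u.
Converting to energy: 0.205520 u × 931.494 MeV/u = 191.441 MeV
BE/A = 191.441 MeV / 25 = 7.658 MeV/nucleon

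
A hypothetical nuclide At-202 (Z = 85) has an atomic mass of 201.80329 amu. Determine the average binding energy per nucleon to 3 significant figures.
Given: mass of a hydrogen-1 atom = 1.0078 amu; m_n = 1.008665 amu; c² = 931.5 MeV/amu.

With 85 protons and 117 neutrons (A = 202):
Mass of separated nucleons = 85(1.0078) + 117(1.008665) = 85.6630 + 118.013805 = 203.676805 amu
The mass defect is 203.676805 − 201.80329 = 1.873515 amu.
Converting to energy: 1.873515 amu × 931.5 MeV/amu = 1745.18 MeV
Per nucleon: 1745.18 / 202 = 8.640 MeV

8.64 MeV/nucleon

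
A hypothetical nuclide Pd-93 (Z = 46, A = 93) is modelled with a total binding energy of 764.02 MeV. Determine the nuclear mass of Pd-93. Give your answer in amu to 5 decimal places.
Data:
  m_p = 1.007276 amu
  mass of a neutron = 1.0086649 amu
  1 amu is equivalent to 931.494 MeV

92.92174 amu

Mass defect = 764.02 MeV / (931.494 MeV/amu) = 0.8202093 amu
Constituent mass = 46(1.007276) + 47(1.0086649) = 93.7419463 amu
Nuclear mass = 93.7419463 − 0.8202093 = 92.9217370 amu ≈ 92.92174 amu (to 5 decimal places)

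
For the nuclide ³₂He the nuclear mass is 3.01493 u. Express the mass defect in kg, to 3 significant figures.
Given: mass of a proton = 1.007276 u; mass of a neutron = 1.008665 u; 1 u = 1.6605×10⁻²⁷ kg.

With 2 protons and 1 neutrons (A = 3):
Total constituent mass: 2 × 1.007276 + 1 × 1.008665 = 3.023217 u
Δm = 3.023217 − 3.01493 = 0.008287 u
In SI units: 0.008287 u × 1.6605×10⁻²⁷ kg/u = 1.3761e-29 kg

1.38e-29 kg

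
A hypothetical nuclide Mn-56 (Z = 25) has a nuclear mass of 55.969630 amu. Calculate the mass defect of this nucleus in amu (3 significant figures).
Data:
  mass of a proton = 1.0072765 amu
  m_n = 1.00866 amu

With 25 protons and 31 neutrons (A = 56):
Mass of separated nucleons = 25(1.0072765) + 31(1.00866) = 25.1819125 + 31.26846 = 56.4503725 amu
Δm = 56.4503725 − 55.969630 = 0.4807425 amu

0.481 amu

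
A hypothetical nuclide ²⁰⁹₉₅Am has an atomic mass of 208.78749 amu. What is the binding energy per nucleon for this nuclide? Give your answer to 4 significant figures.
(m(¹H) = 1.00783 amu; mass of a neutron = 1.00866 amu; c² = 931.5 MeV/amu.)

8.663 MeV/nucleon

The nucleus contains 95 protons and 209 − 95 = 114 neutrons.
Mass of separated nucleons = 95(1.00783) + 114(1.00866) = 95.74385 + 114.98724 = 210.73109 amu
Δm = 210.73109 − 208.78749 = 1.94360 amu
Binding energy = Δm·c² = 1.94360 × 931.5 MeV/amu = 1810.463 MeV
Per nucleon: 1810.463 / 209 = 8.663 MeV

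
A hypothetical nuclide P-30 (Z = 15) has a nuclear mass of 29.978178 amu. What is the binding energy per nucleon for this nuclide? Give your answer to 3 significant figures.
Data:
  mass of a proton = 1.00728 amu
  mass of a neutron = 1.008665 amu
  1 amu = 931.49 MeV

The nucleus contains 15 protons and 30 − 15 = 15 neutrons.
Total constituent mass: 15 × 1.00728 + 15 × 1.008665 = 30.239175 amu
The mass defect is 30.239175 − 29.978178 = 0.260997 amu.
Binding energy = Δm·c² = 0.260997 × 931.49 MeV/amu = 243.116 MeV
Per nucleon: 243.116 / 30 = 8.104 MeV

8.10 MeV/nucleon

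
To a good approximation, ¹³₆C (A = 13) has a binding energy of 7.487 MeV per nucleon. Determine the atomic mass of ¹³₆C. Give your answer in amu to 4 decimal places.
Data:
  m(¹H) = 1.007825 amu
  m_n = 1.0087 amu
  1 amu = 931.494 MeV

Total binding energy = 13 × 7.487 = 97.331 MeV
Mass defect = 97.331 MeV / (931.494 MeV/amu) = 0.104489 amu
Constituent mass = 6(1.007825) + 7(1.0087) = 13.107850 amu
Atomic mass = 13.107850 − 0.104489 = 13.003361 amu ≈ 13.0034 amu (to 4 decimal places)

13.0034 amu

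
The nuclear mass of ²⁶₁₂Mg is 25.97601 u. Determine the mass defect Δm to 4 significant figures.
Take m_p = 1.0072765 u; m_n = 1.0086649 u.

Total constituent mass: 12 × 1.0072765 + 14 × 1.0086649 = 26.2086266 u
The mass defect is 26.2086266 − 25.97601 = 0.2326166 u.

0.2326 u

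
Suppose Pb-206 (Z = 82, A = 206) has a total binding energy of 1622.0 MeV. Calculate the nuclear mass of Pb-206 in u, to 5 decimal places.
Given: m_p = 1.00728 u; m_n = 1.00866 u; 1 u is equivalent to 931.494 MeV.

205.92951 u

Mass defect = 1622.0 MeV / (931.494 MeV/u) = 1.7412887 u
Constituent mass = 82(1.00728) + 124(1.00866) = 207.67080 u
Nuclear mass = 207.67080 − 1.7412887 = 205.9295113 u ≈ 205.92951 u (to 5 decimal places)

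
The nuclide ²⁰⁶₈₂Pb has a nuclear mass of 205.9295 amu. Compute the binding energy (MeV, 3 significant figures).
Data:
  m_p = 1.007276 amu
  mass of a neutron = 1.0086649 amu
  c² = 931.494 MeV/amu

1620 MeV

Z = 82, so N = A − Z = 206 − 82 = 124.
Mass of separated nucleons = 82(1.007276) + 124(1.0086649) = 82.596632 + 125.0744476 = 207.6710796 amu
Mass defect Δm = 207.6710796 − 205.9295 = 1.7415796 amu
Binding energy = Δm·c² = 1.7415796 × 931.494 MeV/amu = 1622.27 MeV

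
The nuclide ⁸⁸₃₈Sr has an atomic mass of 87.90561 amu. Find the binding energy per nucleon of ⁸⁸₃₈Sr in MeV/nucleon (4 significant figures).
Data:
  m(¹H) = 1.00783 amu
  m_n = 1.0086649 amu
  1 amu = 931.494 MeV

The nucleus contains 38 protons and 88 − 38 = 50 neutrons.
Total constituent mass: 38 × 1.00783 + 50 × 1.0086649 = 88.7307850 amu
The mass defect is 88.7307850 − 87.90561 = 0.8251750 amu.
Converting to energy: 0.8251750 amu × 931.494 MeV/amu = 768.646 MeV
BE/A = 768.646 MeV / 88 = 8.735 MeV/nucleon

8.735 MeV/nucleon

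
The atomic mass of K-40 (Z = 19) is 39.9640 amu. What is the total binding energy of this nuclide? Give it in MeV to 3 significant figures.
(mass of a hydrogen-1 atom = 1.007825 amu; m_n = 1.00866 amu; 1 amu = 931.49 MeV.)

341 MeV

Total constituent mass: 19 × 1.007825 + 21 × 1.00866 = 40.330535 amu
Mass defect Δm = 40.330535 − 39.9640 = 0.366535 amu
E_B = 0.366535 × 931.49 = 341.424 MeV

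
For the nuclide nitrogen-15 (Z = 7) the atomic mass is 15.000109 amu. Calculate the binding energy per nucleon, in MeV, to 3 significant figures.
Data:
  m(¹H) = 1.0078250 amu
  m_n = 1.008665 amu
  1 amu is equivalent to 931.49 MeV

Σm = 7·m(¹H) + 8·m_n = 7.0547750 + 8.069320 = 15.1240950 amu
Mass defect Δm = 15.1240950 − 15.000109 = 0.1239860 amu
E_B = 0.1239860 × 931.49 = 115.492 MeV
Dividing by A = 15 gives 7.699 MeV per nucleon.

7.70 MeV/nucleon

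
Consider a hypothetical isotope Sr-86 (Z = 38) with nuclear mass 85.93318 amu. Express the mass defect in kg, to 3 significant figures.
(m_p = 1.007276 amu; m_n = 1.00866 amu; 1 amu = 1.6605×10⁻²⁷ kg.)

1.26e-27 kg

Σm = 38·m_p + 48·m_n = 38.276488 + 48.41568 = 86.692168 amu
The mass defect is 86.692168 − 85.93318 = 0.758988 amu.
In SI units: 0.758988 amu × 1.6605×10⁻²⁷ kg/amu = 1.2603e-27 kg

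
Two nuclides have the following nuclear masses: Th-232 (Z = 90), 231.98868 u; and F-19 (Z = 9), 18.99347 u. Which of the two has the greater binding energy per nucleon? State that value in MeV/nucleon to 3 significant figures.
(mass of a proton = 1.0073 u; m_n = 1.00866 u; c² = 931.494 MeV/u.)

F-19; 7.79 MeV/nucleon

Th-232: Σm = 90(1.0073) + 142(1.00866) = 233.88672 u; Δm = 1.89804 u; E_B = 1768.0 MeV; E_B/A = 7.621 MeV
F-19: Σm = 9(1.0073) + 10(1.00866) = 19.15230 u; Δm = 0.15883 u; E_B = 147.95 MeV; E_B/A = 7.787 MeV
F-19 has the higher binding energy per nucleon, so it is the more tightly bound nucleus.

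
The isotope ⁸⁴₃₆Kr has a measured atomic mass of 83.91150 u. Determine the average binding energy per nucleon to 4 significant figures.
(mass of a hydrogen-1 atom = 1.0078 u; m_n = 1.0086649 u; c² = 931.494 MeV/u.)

Z = 36, so N = A − Z = 84 − 36 = 48.
Total constituent mass: 36 × 1.0078 + 48 × 1.0086649 = 84.6967152 u
Δm = 84.6967152 − 83.91150 = 0.7852152 u
Binding energy = Δm·c² = 0.7852152 × 931.494 MeV/u = 731.423 MeV
BE/A = 731.423 MeV / 84 = 8.707 MeV/nucleon

8.707 MeV/nucleon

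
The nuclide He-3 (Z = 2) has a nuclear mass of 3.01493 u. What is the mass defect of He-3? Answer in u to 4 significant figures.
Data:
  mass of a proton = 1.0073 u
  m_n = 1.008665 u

With 2 protons and 1 neutrons (A = 3):
Σm = 2·m_p + 1·m_n = 2.0146 + 1.008665 = 3.023265 u
The mass defect is 3.023265 − 3.01493 = 0.008335 u.

0.008335 u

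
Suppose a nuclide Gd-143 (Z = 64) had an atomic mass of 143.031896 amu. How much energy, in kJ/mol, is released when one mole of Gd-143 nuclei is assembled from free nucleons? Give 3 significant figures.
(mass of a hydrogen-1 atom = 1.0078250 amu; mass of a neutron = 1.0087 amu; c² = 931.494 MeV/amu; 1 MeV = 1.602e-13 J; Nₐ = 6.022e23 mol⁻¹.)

1.04e+11 kJ/mol

Mass of separated nucleons = 64(1.0078250) + 79(1.0087) = 64.5008000 + 79.6873 = 144.1881000 amu
Mass defect Δm = 144.1881000 − 143.031896 = 1.1562040 amu
E_B = 1.1562040 × 931.494 = 1077.00 MeV
Per nucleus in joules: 1077.00 MeV × 1.602e-13 J/MeV = 1.7254e-10 J
Per mole: 1.7254e-10 J × 6.022e23 mol⁻¹ = 1.0390e+14 J/mol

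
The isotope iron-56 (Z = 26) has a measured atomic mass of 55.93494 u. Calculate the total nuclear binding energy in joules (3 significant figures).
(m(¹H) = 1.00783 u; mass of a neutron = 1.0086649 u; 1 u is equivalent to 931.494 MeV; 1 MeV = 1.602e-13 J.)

Total constituent mass: 26 × 1.00783 + 30 × 1.0086649 = 56.4635270 u
Mass defect Δm = 56.4635270 − 55.93494 = 0.5285870 u
Binding energy = Δm·c² = 0.5285870 × 931.494 MeV/u = 492.376 MeV
In joules: 492.376 MeV × 1.602e-13 J/MeV = 7.8879e-11 J

7.89e-11 J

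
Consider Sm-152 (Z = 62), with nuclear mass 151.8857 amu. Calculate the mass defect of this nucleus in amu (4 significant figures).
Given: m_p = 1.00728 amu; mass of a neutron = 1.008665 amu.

Mass of separated nucleons = 62(1.00728) + 90(1.008665) = 62.45136 + 90.779850 = 153.231210 amu
Δm = 153.231210 − 151.8857 = 1.345510 amu

1.346 amu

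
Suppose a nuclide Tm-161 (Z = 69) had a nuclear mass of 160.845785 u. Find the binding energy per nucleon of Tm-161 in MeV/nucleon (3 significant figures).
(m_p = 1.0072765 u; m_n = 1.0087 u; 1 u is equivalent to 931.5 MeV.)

8.43 MeV/nucleon

Z = 69, so N = A − Z = 161 − 69 = 92.
Σm = 69·m_p + 92·m_n = 69.5020785 + 92.8004 = 162.3024785 u
Mass defect Δm = 162.3024785 − 160.845785 = 1.4566935 u
Binding energy = Δm·c² = 1.4566935 × 931.5 MeV/u = 1356.91 MeV
Dividing by A = 161 gives 8.428 MeV per nucleon.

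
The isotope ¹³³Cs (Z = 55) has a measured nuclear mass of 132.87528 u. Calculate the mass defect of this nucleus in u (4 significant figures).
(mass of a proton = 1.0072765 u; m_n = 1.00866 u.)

The nucleus contains 55 protons and 133 − 55 = 78 neutrons.
Σm = 55·m_p + 78·m_n = 55.4002075 + 78.67548 = 134.0756875 u
The mass defect is 134.0756875 − 132.87528 = 1.2004075 u.

1.200 u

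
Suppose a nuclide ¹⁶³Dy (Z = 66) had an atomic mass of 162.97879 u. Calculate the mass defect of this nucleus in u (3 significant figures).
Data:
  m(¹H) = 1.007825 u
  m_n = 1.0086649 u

1.38 u

The nucleus contains 66 protons and 163 − 66 = 97 neutrons.
Mass of separated nucleons = 66(1.007825) + 97(1.0086649) = 66.516450 + 97.8404953 = 164.3569453 u
Δm = 164.3569453 − 162.97879 = 1.3781553 u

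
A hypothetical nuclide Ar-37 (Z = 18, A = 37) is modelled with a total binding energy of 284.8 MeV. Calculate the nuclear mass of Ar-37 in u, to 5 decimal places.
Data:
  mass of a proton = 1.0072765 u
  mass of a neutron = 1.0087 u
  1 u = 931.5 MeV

Mass defect = 284.8 MeV / (931.5 MeV/u) = 0.3057434 u
Constituent mass = 18(1.0072765) + 19(1.0087) = 37.2962770 u
Nuclear mass = 37.2962770 − 0.3057434 = 36.9905336 u ≈ 36.99053 u (to 5 decimal places)

36.99053 u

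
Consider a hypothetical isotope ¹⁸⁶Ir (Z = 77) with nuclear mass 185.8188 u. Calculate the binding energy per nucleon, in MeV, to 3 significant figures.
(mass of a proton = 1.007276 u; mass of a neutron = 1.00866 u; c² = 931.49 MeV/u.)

8.44 MeV/nucleon

With 77 protons and 109 neutrons (A = 186):
Total constituent mass: 77 × 1.007276 + 109 × 1.00866 = 187.504192 u
Δm = 187.504192 − 185.8188 = 1.685392 u
Binding energy = Δm·c² = 1.685392 × 931.49 MeV/u = 1569.93 MeV
Per nucleon: 1569.93 / 186 = 8.440 MeV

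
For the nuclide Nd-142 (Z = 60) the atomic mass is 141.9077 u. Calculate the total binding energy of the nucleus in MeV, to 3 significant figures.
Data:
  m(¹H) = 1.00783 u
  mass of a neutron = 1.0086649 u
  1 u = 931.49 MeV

1190 MeV

The nucleus contains 60 protons and 142 − 60 = 82 neutrons.
Σm = 60·m(¹H) + 82·m_n = 60.46980 + 82.7105218 = 143.1803218 u
Δm = 143.1803218 − 141.9077 = 1.2726218 u
Binding energy = Δm·c² = 1.2726218 × 931.49 MeV/u = 1185.43 MeV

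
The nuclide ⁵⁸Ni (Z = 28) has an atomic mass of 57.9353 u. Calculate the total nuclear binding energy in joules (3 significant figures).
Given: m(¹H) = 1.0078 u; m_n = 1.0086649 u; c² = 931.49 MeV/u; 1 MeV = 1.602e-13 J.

8.10e-11 J

With 28 protons and 30 neutrons (A = 58):
Σm = 28·m(¹H) + 30·m_n = 28.2184 + 30.2599470 = 58.4783470 u
Δm = 58.4783470 − 57.9353 = 0.5430470 u
Converting to energy: 0.5430470 u × 931.49 MeV/u = 505.843 MeV
In joules: 505.843 MeV × 1.602e-13 J/MeV = 8.1036e-11 J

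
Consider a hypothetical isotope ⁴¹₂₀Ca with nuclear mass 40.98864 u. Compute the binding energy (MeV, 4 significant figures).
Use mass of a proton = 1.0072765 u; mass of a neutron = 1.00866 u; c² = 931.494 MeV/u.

Total constituent mass: 20 × 1.0072765 + 21 × 1.00866 = 41.3273900 u
Δm = 41.3273900 − 40.98864 = 0.3387500 u
Binding energy = Δm·c² = 0.3387500 × 931.494 MeV/u = 315.544 MeV

315.5 MeV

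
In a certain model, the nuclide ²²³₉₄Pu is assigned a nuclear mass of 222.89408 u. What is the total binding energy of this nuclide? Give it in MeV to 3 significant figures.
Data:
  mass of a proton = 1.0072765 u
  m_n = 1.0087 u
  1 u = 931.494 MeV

1780 MeV

The nucleus contains 94 protons and 223 − 94 = 129 neutrons.
Σm = 94·m_p + 129·m_n = 94.6839910 + 130.1223 = 224.8062910 u
The mass defect is 224.8062910 − 222.89408 = 1.9122110 u.
Converting to energy: 1.9122110 u × 931.494 MeV/u = 1781.21 MeV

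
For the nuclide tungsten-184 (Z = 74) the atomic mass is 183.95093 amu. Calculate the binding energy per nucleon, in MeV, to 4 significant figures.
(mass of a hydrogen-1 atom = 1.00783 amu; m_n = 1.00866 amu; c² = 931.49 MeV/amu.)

8.004 MeV/nucleon

Z = 74, so N = A − Z = 184 − 74 = 110.
Total constituent mass: 74 × 1.00783 + 110 × 1.00866 = 185.53202 amu
Δm = 185.53202 − 183.95093 = 1.58109 amu
Converting to energy: 1.58109 amu × 931.49 MeV/amu = 1472.77 MeV
Dividing by A = 184 gives 8.004 MeV per nucleon.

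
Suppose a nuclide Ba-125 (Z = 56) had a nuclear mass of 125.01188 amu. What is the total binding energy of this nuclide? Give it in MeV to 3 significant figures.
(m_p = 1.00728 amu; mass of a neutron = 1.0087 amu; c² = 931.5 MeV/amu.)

928 MeV

The nucleus contains 56 protons and 125 − 56 = 69 neutrons.
Total constituent mass: 56 × 1.00728 + 69 × 1.0087 = 126.00798 amu
Mass defect Δm = 126.00798 − 125.01188 = 0.99610 amu
E_B = 0.99610 × 931.5 = 927.867 MeV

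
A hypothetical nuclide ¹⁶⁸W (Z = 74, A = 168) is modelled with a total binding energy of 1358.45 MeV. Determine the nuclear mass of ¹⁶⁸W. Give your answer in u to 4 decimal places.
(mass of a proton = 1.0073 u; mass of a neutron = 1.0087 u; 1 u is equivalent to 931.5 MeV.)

167.8997 u

Mass defect = 1358.45 MeV / (931.5 MeV/u) = 1.458347 u
Constituent mass = 74(1.0073) + 94(1.0087) = 169.3580 u
Nuclear mass = 169.3580 − 1.458347 = 167.899653 u ≈ 167.8997 u (to 4 decimal places)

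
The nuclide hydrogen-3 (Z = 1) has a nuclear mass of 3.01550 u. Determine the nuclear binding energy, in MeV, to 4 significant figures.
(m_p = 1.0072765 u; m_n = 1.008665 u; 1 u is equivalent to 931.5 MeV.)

The nucleus contains 1 protons and 3 − 1 = 2 neutrons.
Σm = 1·m_p + 2·m_n = 1.0072765 + 2.017330 = 3.0246065 u
Δm = 3.0246065 − 3.01550 = 0.0091065 u
Binding energy = Δm·c² = 0.0091065 × 931.5 MeV/u = 8.48270 MeV

8.483 MeV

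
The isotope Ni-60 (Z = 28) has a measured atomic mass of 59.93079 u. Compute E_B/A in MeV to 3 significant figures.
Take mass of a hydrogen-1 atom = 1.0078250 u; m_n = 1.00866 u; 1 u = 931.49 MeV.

8.78 MeV/nucleon

Total constituent mass: 28 × 1.0078250 + 32 × 1.00866 = 60.4962200 u
Mass defect Δm = 60.4962200 − 59.93079 = 0.5654300 u
E_B = 0.5654300 × 931.49 = 526.692 MeV
BE/A = 526.692 MeV / 60 = 8.778 MeV/nucleon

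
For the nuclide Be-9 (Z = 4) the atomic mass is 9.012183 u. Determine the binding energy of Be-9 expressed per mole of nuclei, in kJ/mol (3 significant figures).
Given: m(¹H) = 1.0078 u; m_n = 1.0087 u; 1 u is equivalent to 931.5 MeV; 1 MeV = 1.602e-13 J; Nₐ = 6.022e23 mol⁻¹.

The nucleus contains 4 protons and 9 − 4 = 5 neutrons.
Σm = 4·m(¹H) + 5·m_n = 4.0312 + 5.0435 = 9.0747 u
Mass defect Δm = 9.0747 − 9.012183 = 0.062517 u
E_B = 0.062517 × 931.5 = 58.2346 MeV
Per nucleus in joules: 58.2346 MeV × 1.602e-13 J/MeV = 9.3292e-12 J
Per mole: 9.3292e-12 J × 6.022e23 mol⁻¹ = 5.6180e+12 J/mol

5.62e+09 kJ/mol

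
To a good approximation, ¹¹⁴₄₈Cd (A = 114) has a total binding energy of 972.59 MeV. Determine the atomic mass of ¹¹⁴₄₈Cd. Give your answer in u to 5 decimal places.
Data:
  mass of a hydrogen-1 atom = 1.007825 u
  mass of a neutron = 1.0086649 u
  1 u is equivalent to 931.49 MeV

Mass defect = 972.59 MeV / (931.49 MeV/u) = 1.0441229 u
Constituent mass = 48(1.007825) + 66(1.0086649) = 114.9474834 u
Atomic mass = 114.9474834 − 1.0441229 = 113.9033605 u ≈ 113.90336 u (to 5 decimal places)

113.90336 u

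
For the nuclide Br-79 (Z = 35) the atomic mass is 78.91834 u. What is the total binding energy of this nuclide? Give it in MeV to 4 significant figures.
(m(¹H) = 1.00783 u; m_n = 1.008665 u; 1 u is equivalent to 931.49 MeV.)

The nucleus contains 35 protons and 79 − 35 = 44 neutrons.
Total constituent mass: 35 × 1.00783 + 44 × 1.008665 = 79.655310 u
The mass defect is 79.655310 − 78.91834 = 0.736970 u.
Binding energy = Δm·c² = 0.736970 × 931.49 MeV/u = 686.480 MeV

686.5 MeV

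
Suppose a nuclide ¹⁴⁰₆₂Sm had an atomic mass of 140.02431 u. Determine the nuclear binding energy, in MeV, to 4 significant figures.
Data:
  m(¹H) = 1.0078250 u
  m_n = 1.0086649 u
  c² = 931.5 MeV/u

With 62 protons and 78 neutrons (A = 140):
Σm = 62·m(¹H) + 78·m_n = 62.4851500 + 78.6758622 = 141.1610122 u
The mass defect is 141.1610122 − 140.02431 = 1.1367022 u.
Converting to energy: 1.1367022 u × 931.5 MeV/u = 1058.84 MeV

1059 MeV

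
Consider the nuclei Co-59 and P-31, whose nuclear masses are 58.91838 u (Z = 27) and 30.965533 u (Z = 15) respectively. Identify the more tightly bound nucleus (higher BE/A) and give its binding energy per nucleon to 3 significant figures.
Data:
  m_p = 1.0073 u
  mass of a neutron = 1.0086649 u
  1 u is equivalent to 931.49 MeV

Co-59: Σm = 27(1.0073) + 32(1.0086649) = 59.4743768 u; Δm = 0.5559968 u; E_B = 517.91 MeV; E_B/A = 8.778 MeV
P-31: Σm = 15(1.0073) + 16(1.0086649) = 31.2481384 u; Δm = 0.2826054 u; E_B = 263.24 MeV; E_B/A = 8.492 MeV
Co-59 has the higher binding energy per nucleon, so it is the more tightly bound nucleus.

Co-59; 8.78 MeV/nucleon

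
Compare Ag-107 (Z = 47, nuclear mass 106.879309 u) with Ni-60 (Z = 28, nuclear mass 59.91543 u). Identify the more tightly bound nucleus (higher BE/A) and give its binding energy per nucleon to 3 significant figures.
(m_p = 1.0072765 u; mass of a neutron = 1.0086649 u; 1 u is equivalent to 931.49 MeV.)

Ag-107: Σm = 47(1.0072765) + 60(1.0086649) = 107.8618895 u; Δm = 0.9825805 u; E_B = 915.26 MeV; E_B/A = 8.554 MeV
Ni-60: Σm = 28(1.0072765) + 32(1.0086649) = 60.4810188 u; Δm = 0.5655888 u; E_B = 526.84 MeV; E_B/A = 8.781 MeV
Ni-60 has the higher binding energy per nucleon, so it is the more tightly bound nucleus.

Ni-60; 8.78 MeV/nucleon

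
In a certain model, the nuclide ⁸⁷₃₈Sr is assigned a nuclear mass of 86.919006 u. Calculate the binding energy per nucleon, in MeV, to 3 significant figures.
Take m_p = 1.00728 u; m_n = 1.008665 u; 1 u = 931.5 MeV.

Z = 38, so N = A − Z = 87 − 38 = 49.
Σm = 38·m_p + 49·m_n = 38.27664 + 49.424585 = 87.701225 u
Δm = 87.701225 − 86.919006 = 0.782219 u
Binding energy = Δm·c² = 0.782219 × 931.5 MeV/u = 728.637 MeV
Dividing by A = 87 gives 8.375 MeV per nucleon.

8.38 MeV/nucleon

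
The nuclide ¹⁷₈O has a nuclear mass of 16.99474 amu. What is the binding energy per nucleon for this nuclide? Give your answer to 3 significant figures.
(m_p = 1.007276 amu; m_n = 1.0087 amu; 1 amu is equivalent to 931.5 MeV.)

7.77 MeV/nucleon

The nucleus contains 8 protons and 17 − 8 = 9 neutrons.
Σm = 8·m_p + 9·m_n = 8.058208 + 9.0783 = 17.136508 amu
Mass defect Δm = 17.136508 − 16.99474 = 0.141768 amu
Converting to energy: 0.141768 amu × 931.5 MeV/amu = 132.057 MeV
BE/A = 132.057 MeV / 17 = 7.768 MeV/nucleon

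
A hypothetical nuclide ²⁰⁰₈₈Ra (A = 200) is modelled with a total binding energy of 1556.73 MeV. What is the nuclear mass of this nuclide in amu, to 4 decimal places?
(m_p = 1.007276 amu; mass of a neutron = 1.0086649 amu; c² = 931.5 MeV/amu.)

Mass defect = 1556.73 MeV / (931.5 MeV/amu) = 1.671208 amu
Constituent mass = 88(1.007276) + 112(1.0086649) = 201.6107568 amu
Nuclear mass = 201.6107568 − 1.671208 = 199.9395488 amu ≈ 199.9395 amu (to 4 decimal places)

199.9395 amu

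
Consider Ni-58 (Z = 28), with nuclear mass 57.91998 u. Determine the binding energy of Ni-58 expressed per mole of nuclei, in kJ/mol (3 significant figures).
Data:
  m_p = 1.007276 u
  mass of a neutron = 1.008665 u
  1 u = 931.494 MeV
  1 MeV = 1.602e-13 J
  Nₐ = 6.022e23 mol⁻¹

4.89e+10 kJ/mol

Total constituent mass: 28 × 1.007276 + 30 × 1.008665 = 58.463678 u
Mass defect Δm = 58.463678 − 57.91998 = 0.543698 u
E_B = 0.543698 × 931.494 = 506.451 MeV
Per nucleus in joules: 506.451 MeV × 1.602e-13 J/MeV = 8.1133e-11 J
Per mole: 8.1133e-11 J × 6.022e23 mol⁻¹ = 4.8858e+13 J/mol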